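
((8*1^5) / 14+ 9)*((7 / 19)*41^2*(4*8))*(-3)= -10812192 / 19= -569062.74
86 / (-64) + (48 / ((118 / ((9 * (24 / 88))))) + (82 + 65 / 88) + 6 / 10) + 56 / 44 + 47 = 13630669 / 103840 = 131.27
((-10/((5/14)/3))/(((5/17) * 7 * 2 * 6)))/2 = -17/10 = -1.70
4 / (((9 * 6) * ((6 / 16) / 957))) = 5104 / 27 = 189.04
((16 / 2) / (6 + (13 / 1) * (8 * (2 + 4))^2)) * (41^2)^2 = 11303044 / 14979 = 754.59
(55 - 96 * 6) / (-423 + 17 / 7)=3647 / 2944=1.24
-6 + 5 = -1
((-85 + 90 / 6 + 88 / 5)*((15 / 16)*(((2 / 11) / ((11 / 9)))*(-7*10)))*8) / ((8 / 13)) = 1609335 / 242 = 6650.14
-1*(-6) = 6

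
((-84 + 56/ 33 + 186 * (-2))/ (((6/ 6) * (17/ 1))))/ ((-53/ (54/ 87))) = 89952/ 287419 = 0.31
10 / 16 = 5 / 8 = 0.62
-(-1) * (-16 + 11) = -5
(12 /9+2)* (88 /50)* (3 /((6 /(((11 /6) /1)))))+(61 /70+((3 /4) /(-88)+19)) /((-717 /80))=5236387 /1656270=3.16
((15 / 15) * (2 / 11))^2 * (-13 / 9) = -0.05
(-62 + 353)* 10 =2910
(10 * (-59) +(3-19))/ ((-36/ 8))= 404/ 3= 134.67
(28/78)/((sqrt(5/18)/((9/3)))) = 42 *sqrt(10)/65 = 2.04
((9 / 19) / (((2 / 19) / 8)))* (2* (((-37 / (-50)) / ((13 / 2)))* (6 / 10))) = 4.92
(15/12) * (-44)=-55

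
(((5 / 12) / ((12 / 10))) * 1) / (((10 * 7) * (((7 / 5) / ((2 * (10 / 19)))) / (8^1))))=250 / 8379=0.03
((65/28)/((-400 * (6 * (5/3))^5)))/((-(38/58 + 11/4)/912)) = 21489/1382500000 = 0.00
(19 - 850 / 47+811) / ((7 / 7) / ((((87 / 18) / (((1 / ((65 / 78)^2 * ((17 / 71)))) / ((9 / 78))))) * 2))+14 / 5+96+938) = 6532250 / 8384941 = 0.78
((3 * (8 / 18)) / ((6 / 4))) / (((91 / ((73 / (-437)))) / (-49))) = 4088 / 51129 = 0.08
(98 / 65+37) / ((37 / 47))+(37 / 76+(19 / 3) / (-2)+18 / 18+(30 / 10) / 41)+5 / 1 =1175997073 / 22481940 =52.31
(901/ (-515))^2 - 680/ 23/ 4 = -4.33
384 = 384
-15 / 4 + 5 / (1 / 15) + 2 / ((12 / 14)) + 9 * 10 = 1963 / 12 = 163.58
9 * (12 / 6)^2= 36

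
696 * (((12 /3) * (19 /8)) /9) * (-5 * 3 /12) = -2755 /3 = -918.33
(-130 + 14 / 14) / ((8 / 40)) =-645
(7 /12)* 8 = 14 /3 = 4.67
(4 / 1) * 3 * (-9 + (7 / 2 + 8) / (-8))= -501 / 4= -125.25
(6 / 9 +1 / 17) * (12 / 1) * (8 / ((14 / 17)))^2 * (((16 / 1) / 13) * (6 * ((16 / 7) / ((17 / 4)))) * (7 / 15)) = 4849664 / 3185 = 1522.66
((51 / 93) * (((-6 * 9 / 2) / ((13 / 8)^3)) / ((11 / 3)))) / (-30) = 117504 / 3745885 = 0.03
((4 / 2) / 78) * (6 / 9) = 2 / 117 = 0.02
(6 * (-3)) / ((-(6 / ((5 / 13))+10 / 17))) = 765 / 688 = 1.11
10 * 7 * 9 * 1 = 630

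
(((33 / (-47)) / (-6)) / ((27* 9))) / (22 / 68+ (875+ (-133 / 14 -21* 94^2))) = -187 / 71717781186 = -0.00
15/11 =1.36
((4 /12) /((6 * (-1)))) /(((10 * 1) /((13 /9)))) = -13 /1620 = -0.01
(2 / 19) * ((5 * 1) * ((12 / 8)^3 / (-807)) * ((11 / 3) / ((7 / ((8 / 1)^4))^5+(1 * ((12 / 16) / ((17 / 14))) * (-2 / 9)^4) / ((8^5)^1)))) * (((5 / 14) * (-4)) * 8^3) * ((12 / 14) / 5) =197519471399936856825004032 / 8971751606150180141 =22015708.87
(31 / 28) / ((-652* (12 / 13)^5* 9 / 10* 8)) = -57550415 / 163536371712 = -0.00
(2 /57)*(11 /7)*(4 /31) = 88 /12369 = 0.01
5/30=1/6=0.17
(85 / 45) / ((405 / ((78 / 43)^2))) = 11492 / 748845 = 0.02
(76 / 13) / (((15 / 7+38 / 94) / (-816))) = -10201632 / 5447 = -1872.89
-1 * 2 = -2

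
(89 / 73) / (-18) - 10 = -13229 / 1314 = -10.07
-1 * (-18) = 18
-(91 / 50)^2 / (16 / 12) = -24843 / 10000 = -2.48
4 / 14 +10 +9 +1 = 20.29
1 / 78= 0.01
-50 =-50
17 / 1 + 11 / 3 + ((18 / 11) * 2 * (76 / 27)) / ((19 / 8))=270 / 11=24.55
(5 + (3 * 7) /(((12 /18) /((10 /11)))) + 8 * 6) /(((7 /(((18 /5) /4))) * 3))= 1347 /385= 3.50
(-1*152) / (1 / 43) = -6536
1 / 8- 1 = -7 / 8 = -0.88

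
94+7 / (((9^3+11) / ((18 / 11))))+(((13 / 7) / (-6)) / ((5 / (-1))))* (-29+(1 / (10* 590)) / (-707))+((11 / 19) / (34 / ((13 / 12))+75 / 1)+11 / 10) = 291434413170799831 / 3122767535349000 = 93.33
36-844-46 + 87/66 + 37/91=-1706255/2002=-852.28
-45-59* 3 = -222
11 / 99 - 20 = -179 / 9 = -19.89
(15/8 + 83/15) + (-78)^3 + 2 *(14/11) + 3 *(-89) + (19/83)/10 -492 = -10414796023/21912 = -475301.02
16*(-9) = -144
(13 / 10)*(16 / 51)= 104 / 255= 0.41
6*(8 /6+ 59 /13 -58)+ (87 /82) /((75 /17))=-8328891 /26650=-312.53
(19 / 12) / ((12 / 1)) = 19 / 144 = 0.13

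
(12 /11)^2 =144 /121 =1.19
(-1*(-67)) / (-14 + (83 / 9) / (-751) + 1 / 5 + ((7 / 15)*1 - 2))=-452853 / 103721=-4.37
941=941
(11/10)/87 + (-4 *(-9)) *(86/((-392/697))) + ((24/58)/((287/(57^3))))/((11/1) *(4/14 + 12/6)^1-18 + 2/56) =-640289318717/117104610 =-5467.67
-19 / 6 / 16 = -19 / 96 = -0.20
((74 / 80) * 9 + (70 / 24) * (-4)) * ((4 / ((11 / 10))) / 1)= -401 / 33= -12.15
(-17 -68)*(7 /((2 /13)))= -7735 /2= -3867.50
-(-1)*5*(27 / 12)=45 / 4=11.25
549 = 549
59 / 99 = 0.60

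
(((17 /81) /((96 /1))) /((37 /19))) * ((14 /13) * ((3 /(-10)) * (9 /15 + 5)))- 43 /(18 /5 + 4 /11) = -9216001643 /849349800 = -10.85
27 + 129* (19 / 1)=2478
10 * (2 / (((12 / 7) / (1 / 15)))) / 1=7 / 9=0.78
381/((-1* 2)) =-381/2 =-190.50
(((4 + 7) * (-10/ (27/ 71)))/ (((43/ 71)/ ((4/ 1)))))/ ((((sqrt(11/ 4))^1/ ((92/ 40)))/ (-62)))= 57507728 * sqrt(11)/ 1161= 164282.13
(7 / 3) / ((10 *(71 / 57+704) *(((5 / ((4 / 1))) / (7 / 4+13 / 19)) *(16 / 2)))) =259 / 3215920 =0.00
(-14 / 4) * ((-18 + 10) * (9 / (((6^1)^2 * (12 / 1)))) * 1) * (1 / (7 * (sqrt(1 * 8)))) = sqrt(2) / 48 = 0.03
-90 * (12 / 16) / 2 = -135 / 4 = -33.75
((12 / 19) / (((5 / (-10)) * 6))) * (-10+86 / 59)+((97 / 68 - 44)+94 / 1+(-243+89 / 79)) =-1136043849 / 6022012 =-188.65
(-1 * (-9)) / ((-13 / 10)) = -90 / 13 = -6.92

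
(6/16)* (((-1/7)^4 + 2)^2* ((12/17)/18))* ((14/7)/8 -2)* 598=-6897573891/112001848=-61.58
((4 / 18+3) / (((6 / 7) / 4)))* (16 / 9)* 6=12992 / 81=160.40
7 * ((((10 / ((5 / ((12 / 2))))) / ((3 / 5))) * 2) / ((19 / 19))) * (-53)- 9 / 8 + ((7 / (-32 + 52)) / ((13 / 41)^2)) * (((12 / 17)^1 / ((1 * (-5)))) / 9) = -25583225411 / 1723800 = -14841.18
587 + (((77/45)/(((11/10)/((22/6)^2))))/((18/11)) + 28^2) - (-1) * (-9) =1002215/729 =1374.78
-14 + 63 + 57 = 106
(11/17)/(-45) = -11/765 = -0.01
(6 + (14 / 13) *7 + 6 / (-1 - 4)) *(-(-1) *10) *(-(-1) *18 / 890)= 14436 / 5785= 2.50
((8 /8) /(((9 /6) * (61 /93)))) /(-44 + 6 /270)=-2790 /120719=-0.02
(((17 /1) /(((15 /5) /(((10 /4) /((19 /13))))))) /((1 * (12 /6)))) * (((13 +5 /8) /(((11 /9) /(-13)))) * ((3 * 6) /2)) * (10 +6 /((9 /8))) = -324117495 /3344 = -96925.09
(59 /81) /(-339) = -59 /27459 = -0.00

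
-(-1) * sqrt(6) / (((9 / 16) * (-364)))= -4 * sqrt(6) / 819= -0.01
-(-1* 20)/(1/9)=180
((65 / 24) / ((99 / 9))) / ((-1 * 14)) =-65 / 3696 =-0.02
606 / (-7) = -606 / 7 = -86.57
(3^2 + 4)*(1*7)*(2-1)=91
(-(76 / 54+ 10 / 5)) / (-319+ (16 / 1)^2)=92 / 1701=0.05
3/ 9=1/ 3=0.33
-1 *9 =-9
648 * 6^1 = 3888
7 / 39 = 0.18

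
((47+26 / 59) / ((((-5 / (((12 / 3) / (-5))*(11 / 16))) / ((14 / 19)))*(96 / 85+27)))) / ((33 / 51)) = 1887459 / 8934370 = 0.21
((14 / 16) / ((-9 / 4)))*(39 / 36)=-0.42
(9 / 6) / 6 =1 / 4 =0.25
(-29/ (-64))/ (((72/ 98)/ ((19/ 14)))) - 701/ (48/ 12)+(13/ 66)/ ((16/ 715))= -763135/ 4608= -165.61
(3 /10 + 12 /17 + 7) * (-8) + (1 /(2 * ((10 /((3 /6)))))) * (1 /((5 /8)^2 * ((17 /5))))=-27212 /425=-64.03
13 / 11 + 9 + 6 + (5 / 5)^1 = 189 / 11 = 17.18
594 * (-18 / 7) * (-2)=21384 / 7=3054.86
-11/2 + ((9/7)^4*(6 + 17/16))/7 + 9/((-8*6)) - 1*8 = -734835/67228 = -10.93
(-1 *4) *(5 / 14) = -10 / 7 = -1.43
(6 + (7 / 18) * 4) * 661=44948 / 9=4994.22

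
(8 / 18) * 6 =8 / 3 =2.67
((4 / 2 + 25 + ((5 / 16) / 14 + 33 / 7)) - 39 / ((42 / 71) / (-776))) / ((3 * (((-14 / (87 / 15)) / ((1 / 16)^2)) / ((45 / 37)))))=-26963127 / 802816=-33.59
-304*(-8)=2432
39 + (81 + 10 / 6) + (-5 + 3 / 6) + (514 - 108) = 3139 / 6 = 523.17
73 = 73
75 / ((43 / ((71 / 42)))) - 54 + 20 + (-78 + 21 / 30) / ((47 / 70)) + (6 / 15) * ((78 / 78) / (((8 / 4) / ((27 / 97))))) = -2005192667 / 13722590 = -146.12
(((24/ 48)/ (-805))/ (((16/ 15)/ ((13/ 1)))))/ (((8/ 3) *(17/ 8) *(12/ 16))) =-0.00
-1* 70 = -70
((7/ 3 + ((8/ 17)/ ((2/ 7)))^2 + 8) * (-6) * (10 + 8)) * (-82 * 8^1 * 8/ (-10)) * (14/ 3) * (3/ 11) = -14958752256/ 15895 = -941097.97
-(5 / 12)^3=-125 / 1728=-0.07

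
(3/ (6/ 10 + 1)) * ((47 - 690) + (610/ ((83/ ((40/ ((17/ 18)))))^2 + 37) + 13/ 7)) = -174009592215/ 148202047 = -1174.14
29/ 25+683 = 17104/ 25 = 684.16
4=4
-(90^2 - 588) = -7512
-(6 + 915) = -921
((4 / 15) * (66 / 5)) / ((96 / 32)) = 88 / 75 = 1.17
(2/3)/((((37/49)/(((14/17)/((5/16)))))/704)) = 15454208/9435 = 1637.97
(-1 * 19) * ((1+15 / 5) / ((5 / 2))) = -152 / 5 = -30.40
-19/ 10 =-1.90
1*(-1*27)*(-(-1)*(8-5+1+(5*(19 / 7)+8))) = -4833 / 7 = -690.43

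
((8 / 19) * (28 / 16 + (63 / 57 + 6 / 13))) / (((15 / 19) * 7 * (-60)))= -3277 / 778050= -0.00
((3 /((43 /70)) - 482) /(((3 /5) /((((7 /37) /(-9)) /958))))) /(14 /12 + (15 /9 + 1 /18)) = 179515 /29721471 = 0.01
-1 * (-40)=40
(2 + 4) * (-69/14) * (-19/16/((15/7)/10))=1311/8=163.88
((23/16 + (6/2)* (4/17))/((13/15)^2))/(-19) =-131175/873392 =-0.15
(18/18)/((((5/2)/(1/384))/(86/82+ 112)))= 309/2624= 0.12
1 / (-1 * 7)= -1 / 7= -0.14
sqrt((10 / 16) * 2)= sqrt(5) / 2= 1.12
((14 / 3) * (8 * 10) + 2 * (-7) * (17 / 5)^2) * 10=31724 / 15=2114.93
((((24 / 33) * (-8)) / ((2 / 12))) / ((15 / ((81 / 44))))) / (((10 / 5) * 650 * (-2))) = 324 / 196625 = 0.00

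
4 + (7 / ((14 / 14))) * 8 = 60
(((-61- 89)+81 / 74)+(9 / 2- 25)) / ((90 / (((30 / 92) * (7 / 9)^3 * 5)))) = -2687405 / 1861137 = -1.44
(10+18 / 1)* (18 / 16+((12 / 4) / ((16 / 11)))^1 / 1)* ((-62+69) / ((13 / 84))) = 52479 / 13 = 4036.85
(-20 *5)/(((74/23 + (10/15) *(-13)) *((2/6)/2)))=5175/47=110.11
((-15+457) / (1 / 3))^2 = 1758276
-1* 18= -18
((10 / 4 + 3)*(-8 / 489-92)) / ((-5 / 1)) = 247478 / 2445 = 101.22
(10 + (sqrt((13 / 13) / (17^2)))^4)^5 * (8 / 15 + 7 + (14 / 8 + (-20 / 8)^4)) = 4834612.28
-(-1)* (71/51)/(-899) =-71/45849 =-0.00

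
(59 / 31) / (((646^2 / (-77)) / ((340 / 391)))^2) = 8745275 / 178495575412159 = 0.00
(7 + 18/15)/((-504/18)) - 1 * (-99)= 13819/140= 98.71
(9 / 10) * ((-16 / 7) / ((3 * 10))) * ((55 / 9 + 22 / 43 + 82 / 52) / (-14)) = 16501 / 410865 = 0.04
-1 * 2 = -2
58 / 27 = 2.15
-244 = -244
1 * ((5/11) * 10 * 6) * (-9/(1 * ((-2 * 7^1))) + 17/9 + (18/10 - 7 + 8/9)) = -11210/231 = -48.53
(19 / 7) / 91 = 19 / 637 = 0.03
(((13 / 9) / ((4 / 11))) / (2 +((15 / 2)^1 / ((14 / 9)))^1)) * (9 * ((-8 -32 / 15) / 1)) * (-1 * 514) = 78206128 / 2865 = 27297.08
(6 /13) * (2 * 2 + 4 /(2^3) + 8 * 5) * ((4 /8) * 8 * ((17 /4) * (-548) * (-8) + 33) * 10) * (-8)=-1594737600 /13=-122672123.08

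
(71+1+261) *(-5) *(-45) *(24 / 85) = 359640 / 17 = 21155.29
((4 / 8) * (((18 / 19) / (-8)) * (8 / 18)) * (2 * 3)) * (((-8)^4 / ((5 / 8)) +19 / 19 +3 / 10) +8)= -196887 / 190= -1036.25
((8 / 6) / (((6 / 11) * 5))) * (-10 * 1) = -44 / 9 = -4.89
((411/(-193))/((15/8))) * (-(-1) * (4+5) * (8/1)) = -78912/965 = -81.77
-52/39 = -4/3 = -1.33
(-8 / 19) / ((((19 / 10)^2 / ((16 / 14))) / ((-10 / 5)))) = 12800 / 48013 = 0.27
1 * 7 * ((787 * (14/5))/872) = 38563/2180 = 17.69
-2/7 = -0.29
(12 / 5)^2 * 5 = 144 / 5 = 28.80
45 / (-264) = -15 / 88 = -0.17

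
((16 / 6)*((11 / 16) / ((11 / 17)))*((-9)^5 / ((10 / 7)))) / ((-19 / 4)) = 24655.55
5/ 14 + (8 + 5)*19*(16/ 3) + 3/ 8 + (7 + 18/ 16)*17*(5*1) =84365/ 42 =2008.69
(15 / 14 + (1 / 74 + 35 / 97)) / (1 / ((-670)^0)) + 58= 1493456 / 25123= 59.45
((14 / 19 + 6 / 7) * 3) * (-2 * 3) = -3816 / 133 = -28.69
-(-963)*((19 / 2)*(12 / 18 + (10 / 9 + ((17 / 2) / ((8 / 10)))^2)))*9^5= 7928959006233 / 128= 61944992236.20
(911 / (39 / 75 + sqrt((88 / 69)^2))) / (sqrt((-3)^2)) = 523825 / 3097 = 169.14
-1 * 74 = -74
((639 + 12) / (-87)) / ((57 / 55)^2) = -656425 / 94221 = -6.97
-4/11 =-0.36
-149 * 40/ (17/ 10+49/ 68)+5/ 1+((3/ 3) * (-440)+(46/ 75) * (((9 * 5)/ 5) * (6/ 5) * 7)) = -293280517/ 102875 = -2850.84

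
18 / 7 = 2.57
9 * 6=54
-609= -609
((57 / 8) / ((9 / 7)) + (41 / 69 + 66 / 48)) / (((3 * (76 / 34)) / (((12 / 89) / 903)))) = 11747 / 70240758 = 0.00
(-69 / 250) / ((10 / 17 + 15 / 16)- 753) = 408 / 1110875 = 0.00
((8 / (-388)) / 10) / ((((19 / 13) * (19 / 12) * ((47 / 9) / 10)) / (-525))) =1474200 / 1645799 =0.90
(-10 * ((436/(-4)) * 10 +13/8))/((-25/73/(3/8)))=-1906833/160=-11917.71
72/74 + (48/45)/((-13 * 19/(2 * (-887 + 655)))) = 408068/137085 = 2.98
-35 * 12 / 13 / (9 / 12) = -560 / 13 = -43.08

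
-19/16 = -1.19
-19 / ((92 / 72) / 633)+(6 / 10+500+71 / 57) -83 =-58952977 / 6555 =-8993.59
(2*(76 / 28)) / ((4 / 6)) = 57 / 7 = 8.14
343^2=117649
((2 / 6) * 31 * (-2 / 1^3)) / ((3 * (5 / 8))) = -496 / 45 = -11.02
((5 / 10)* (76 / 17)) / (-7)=-38 / 119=-0.32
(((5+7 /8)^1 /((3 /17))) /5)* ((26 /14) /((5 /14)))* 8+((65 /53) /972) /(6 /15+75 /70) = 18371709967 /66326850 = 276.99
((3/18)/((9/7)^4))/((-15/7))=-16807/590490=-0.03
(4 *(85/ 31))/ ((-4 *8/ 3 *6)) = -85/ 496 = -0.17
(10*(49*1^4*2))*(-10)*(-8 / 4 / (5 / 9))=35280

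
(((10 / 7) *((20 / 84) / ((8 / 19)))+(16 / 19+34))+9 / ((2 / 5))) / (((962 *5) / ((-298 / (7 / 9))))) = -290393997 / 62693540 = -4.63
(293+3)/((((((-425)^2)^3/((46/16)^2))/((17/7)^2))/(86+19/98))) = 165333131/783335628906250000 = 0.00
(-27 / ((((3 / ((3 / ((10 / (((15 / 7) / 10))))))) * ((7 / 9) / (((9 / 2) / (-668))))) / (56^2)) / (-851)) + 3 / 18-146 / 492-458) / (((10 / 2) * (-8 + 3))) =1420571356 / 2567625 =553.26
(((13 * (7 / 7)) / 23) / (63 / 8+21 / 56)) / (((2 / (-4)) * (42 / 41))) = -2132 / 15939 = -0.13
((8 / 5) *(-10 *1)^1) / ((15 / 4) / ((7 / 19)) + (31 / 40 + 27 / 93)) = -138880 / 97597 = -1.42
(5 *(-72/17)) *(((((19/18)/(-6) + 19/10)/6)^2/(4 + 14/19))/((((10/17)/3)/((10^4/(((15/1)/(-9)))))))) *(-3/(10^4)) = -3.39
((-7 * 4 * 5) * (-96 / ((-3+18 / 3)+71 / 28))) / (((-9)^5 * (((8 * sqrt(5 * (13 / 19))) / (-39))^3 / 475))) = 229957 * sqrt(1235) / 22599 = 357.59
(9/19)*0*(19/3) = 0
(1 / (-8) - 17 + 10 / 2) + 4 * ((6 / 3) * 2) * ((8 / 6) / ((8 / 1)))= -227 / 24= -9.46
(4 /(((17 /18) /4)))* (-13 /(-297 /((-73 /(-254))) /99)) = 45552 /2159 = 21.10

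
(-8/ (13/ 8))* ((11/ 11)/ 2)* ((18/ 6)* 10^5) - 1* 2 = -738463.54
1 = 1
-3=-3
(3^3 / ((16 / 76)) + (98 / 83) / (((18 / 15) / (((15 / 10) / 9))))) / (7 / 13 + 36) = 4988113 / 1419300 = 3.51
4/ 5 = 0.80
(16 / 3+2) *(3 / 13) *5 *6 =660 / 13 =50.77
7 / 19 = 0.37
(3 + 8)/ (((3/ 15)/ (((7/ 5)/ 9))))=77/ 9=8.56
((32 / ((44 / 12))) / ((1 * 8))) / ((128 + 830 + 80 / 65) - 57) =156 / 129019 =0.00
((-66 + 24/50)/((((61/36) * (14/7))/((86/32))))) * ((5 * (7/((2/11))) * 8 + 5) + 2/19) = -9304789221/115900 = -80282.91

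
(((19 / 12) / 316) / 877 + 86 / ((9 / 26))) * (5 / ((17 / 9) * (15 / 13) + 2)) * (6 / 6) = 161113463225 / 542070192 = 297.22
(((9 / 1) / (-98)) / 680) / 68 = -9 / 4531520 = -0.00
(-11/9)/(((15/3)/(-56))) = 616/45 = 13.69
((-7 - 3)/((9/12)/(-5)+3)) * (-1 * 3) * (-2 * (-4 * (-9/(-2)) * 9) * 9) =583200/19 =30694.74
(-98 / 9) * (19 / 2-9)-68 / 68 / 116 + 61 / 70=-167413 / 36540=-4.58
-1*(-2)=2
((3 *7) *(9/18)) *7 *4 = 294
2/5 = 0.40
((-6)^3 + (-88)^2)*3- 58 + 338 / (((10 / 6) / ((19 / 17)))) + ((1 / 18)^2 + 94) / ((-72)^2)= 3248339622061 / 142767360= 22752.68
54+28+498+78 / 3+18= 624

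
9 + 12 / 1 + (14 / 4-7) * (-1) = 49 / 2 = 24.50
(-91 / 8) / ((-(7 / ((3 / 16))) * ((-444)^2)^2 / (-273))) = -1183 / 552712568832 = -0.00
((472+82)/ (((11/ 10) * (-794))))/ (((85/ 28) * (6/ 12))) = -0.42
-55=-55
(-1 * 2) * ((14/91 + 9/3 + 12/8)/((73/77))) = -9317/949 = -9.82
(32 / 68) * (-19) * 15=-2280 / 17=-134.12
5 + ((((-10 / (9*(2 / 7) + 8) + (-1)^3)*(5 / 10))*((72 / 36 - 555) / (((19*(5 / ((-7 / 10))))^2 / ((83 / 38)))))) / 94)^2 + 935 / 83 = 16.27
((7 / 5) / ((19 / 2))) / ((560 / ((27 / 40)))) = 27 / 152000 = 0.00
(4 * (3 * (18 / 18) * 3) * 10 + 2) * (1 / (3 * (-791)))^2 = 362 / 5631129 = 0.00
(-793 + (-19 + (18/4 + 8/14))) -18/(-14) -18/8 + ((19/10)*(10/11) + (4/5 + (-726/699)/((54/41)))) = -7810134473/9688140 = -806.15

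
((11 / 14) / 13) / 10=11 / 1820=0.01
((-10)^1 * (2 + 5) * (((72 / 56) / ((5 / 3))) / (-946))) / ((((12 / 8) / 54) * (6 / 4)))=1.37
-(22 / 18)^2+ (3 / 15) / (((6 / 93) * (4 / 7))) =12737 / 3240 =3.93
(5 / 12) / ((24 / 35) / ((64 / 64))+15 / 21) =25 / 84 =0.30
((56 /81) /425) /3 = 0.00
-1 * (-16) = 16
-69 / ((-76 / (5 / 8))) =345 / 608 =0.57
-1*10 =-10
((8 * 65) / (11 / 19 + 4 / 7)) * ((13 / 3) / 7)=128440 / 459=279.83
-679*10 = -6790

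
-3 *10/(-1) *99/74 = 1485/37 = 40.14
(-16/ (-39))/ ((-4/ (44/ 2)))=-88/ 39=-2.26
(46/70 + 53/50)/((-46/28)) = -601/575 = -1.05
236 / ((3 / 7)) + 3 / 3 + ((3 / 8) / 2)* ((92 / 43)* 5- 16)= 284147 / 516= 550.67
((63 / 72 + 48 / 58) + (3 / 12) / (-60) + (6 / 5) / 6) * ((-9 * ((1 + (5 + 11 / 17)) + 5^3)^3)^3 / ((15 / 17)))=-94212214227599207003021593836185184 / 5057424144725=-18628497735525016733650.08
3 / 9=1 / 3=0.33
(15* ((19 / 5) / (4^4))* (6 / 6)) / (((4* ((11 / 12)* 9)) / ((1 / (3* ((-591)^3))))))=-19 / 1743878999808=-0.00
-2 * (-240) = 480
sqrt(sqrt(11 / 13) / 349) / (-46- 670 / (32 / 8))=-2* 11^(1 / 4)* 13^(3 / 4)* sqrt(349) / 1937299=-0.00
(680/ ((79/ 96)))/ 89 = 65280/ 7031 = 9.28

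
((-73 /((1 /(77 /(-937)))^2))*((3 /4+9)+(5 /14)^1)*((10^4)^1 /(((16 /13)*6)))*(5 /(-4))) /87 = 710863278125 /7332797088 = 96.94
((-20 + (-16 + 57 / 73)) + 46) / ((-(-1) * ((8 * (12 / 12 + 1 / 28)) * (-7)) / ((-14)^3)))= 1079764 / 2117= 510.04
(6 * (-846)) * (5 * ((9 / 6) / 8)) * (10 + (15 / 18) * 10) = -348975 / 4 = -87243.75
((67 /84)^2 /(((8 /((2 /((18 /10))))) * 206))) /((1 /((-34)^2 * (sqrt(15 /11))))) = 6486605 * sqrt(165) /143900064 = 0.58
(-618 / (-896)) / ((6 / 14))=103 / 64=1.61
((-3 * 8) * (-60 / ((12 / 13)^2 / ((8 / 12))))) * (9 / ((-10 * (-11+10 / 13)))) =13182 / 133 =99.11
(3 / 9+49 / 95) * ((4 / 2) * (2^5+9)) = 19844 / 285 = 69.63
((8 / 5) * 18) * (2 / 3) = 96 / 5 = 19.20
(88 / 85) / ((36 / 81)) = 198 / 85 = 2.33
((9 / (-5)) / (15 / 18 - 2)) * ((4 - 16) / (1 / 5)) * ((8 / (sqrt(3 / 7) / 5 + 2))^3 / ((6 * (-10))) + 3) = -418125857112 / 2370262111 - 1453593600 * sqrt(21) / 338608873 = -196.08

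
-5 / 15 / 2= -1 / 6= -0.17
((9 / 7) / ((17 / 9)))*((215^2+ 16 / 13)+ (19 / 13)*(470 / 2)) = 49037886 / 1547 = 31698.70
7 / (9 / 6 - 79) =-14 / 155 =-0.09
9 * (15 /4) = 135 /4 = 33.75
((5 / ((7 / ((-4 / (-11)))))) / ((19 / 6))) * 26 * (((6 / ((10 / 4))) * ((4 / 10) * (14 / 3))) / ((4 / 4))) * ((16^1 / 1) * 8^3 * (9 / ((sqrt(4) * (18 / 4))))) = 81788928 / 1045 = 78266.92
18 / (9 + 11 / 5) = 45 / 28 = 1.61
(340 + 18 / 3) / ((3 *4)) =173 / 6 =28.83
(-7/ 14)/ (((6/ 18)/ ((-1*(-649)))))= -1947/ 2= -973.50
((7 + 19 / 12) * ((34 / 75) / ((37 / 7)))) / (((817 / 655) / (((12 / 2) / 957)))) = 1605667 / 433937295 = 0.00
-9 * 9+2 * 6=-69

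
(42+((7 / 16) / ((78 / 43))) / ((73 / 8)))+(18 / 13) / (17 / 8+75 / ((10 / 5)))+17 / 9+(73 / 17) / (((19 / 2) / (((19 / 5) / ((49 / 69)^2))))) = 104668535900683 / 2210238100980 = 47.36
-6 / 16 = -0.38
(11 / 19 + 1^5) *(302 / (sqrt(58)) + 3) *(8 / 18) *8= 320 / 19 + 48320 *sqrt(58) / 1653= 239.46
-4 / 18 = -2 / 9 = -0.22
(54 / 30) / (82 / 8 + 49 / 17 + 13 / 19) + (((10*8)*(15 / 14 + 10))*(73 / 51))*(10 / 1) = 403972281196 / 31864035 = 12678.00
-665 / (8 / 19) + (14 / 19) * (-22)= -242529 / 152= -1595.59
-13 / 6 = -2.17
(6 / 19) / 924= 0.00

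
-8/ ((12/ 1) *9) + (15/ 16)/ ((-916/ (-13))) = -24047/ 395712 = -0.06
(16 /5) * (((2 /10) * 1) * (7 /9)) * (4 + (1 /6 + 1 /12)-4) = 28 /225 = 0.12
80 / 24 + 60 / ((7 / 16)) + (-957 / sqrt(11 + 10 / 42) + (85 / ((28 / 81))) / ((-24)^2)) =757495 / 5376 -957 * sqrt(1239) / 118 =-144.57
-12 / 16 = -3 / 4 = -0.75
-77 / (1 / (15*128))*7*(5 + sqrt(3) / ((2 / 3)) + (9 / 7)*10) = -18480000 - 1552320*sqrt(3) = -21168697.11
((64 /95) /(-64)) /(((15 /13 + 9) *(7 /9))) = -39 /29260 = -0.00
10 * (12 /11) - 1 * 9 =21 /11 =1.91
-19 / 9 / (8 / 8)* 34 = -646 / 9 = -71.78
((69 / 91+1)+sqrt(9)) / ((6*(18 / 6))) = 433 / 1638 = 0.26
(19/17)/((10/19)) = 361/170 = 2.12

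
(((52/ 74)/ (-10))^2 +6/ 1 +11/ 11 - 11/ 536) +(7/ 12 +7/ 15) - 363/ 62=1239487409/ 568682600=2.18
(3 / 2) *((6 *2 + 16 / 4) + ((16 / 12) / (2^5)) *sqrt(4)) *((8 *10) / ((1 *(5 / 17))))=6562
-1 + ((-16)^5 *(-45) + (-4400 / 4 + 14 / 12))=283108921 / 6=47184820.17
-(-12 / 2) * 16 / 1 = 96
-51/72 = -17/24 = -0.71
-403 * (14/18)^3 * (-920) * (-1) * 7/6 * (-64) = 28486232320/2187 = 13025254.83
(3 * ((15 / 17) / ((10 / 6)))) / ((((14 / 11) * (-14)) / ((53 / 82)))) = -15741 / 273224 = -0.06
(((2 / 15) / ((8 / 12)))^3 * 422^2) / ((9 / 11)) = 1958924 / 1125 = 1741.27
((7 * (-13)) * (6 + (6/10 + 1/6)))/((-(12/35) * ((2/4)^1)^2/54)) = 387933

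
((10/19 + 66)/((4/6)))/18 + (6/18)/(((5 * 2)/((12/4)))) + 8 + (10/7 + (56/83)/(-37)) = 184463429/12253290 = 15.05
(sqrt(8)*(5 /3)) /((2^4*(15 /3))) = sqrt(2) /24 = 0.06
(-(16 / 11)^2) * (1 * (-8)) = 2048 / 121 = 16.93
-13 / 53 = -0.25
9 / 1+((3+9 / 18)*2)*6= 51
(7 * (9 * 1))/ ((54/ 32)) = 112/ 3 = 37.33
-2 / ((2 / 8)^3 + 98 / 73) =-9344 / 6345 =-1.47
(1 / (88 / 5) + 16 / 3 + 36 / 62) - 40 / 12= 7195 / 2728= 2.64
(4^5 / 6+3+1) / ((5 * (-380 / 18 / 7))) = -5502 / 475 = -11.58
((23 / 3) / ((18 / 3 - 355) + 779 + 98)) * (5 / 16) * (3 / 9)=115 / 76032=0.00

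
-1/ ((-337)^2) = -0.00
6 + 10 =16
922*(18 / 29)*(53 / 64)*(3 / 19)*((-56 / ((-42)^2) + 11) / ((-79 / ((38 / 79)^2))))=-962342571 / 400347668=-2.40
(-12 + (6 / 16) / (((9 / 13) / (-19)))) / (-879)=535 / 21096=0.03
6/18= 1/3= 0.33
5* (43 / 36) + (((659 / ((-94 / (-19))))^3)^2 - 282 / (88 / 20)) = 381477816250717914219270019 / 68297108324544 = 5585563219425.88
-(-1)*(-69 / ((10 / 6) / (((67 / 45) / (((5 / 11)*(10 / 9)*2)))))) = -152559 / 2500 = -61.02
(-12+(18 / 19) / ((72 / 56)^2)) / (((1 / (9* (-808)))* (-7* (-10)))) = 789416 / 665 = 1187.09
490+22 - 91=421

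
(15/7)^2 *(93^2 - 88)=275175/7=39310.71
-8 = -8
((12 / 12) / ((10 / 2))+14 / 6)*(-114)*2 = -2888 / 5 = -577.60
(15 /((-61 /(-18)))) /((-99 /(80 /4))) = -600 /671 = -0.89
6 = 6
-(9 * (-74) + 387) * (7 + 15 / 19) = 41292 / 19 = 2173.26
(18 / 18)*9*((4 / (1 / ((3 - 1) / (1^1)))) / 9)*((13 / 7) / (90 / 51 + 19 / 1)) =1768 / 2471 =0.72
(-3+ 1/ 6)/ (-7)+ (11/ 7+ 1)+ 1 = 167/ 42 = 3.98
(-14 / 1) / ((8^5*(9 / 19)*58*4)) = -133 / 34209792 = -0.00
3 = 3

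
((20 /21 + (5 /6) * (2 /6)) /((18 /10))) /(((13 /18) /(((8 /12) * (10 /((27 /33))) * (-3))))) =-170500 /7371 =-23.13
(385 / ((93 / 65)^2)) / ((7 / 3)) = 232375 / 2883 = 80.60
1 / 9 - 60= -539 / 9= -59.89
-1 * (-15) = 15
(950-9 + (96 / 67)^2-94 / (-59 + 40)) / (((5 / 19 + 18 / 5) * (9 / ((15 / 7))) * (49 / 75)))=7219276875 / 80725687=89.43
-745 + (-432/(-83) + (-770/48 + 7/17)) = -25581715/33864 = -755.43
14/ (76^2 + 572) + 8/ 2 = 4.00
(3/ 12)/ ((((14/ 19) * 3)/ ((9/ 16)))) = 57/ 896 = 0.06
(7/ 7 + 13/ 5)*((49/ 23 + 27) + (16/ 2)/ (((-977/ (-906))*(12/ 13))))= 15033348/ 112355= 133.80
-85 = -85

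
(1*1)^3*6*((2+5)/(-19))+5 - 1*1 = 34/19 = 1.79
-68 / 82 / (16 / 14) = -0.73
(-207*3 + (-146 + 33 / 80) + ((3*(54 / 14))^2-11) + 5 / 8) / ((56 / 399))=-143686341 / 31360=-4581.83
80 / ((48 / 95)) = 475 / 3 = 158.33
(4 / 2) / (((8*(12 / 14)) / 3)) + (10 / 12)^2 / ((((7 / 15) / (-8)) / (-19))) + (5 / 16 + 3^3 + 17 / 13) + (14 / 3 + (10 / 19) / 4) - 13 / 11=78906665 / 304304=259.30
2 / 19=0.11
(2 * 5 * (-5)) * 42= -2100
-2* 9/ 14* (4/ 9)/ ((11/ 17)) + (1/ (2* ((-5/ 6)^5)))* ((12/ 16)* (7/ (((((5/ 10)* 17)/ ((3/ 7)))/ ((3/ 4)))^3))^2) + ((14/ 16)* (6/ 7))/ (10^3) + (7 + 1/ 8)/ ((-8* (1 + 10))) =-122824434569450791/ 127499466971800000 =-0.96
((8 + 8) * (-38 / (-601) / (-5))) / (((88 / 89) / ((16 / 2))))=-54112 / 33055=-1.64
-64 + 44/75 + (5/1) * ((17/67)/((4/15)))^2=-317210569/5386800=-58.89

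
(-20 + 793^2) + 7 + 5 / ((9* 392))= 2218533413 / 3528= 628836.00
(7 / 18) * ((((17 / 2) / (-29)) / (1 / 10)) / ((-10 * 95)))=119 / 99180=0.00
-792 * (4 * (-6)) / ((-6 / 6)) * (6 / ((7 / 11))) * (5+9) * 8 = -20072448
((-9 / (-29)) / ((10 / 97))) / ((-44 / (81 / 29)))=-70713 / 370040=-0.19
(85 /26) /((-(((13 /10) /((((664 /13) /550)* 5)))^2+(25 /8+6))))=-18738080 /97227741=-0.19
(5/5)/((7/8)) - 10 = -62/7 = -8.86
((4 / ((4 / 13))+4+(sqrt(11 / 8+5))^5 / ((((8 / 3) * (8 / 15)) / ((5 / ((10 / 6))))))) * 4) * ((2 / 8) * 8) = 136+351135 * sqrt(102) / 2048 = 1867.59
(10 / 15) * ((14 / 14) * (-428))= -856 / 3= -285.33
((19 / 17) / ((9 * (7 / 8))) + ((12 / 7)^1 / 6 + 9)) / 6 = 10097 / 6426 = 1.57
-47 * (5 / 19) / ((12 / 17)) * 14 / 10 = -5593 / 228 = -24.53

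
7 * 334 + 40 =2378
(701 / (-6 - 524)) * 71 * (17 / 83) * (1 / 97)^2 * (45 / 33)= -2538321 / 910584202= -0.00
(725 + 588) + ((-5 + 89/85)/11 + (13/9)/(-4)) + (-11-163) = 38314489/33660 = 1138.28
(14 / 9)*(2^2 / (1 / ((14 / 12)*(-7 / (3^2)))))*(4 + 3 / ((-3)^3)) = -48020 / 2187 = -21.96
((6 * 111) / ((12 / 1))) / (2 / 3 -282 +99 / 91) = -30303 / 153014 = -0.20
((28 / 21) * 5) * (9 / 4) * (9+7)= 240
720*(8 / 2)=2880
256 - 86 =170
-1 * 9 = -9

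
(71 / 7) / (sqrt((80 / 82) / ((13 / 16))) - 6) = -113529 / 64918 - 142 * sqrt(5330) / 32459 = -2.07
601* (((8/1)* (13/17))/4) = 15626/17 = 919.18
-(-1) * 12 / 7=1.71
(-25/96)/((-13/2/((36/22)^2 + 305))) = 930725/75504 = 12.33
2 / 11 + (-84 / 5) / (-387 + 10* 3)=214 / 935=0.23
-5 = -5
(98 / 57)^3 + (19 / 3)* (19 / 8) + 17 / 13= 412773799 / 19260072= 21.43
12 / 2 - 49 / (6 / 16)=-374 / 3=-124.67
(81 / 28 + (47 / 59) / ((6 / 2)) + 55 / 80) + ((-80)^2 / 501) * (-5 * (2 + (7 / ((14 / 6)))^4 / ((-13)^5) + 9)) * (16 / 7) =-1969252790390629 / 1229205576144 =-1602.05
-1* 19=-19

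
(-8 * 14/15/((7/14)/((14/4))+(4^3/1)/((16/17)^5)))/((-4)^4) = -50176/149330745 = -0.00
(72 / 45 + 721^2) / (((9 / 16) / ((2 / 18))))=41587408 / 405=102684.96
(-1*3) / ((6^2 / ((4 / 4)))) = -1 / 12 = -0.08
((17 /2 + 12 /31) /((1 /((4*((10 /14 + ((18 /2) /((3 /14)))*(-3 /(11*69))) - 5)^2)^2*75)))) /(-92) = -319322352652793510400 /7013967910440953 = -45526.63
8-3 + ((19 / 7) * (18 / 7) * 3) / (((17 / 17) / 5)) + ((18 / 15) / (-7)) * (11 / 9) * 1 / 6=241798 / 2205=109.66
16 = 16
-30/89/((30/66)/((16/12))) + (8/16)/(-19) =-1.02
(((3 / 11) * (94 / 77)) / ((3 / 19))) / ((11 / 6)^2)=64296 / 102487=0.63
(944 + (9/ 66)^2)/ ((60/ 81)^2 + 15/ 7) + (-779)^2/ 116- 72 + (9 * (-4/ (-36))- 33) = 105609671373/ 19278446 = 5478.12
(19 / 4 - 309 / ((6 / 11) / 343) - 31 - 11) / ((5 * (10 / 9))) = -6996483 / 200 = -34982.42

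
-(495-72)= -423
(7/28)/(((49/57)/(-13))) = -741/196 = -3.78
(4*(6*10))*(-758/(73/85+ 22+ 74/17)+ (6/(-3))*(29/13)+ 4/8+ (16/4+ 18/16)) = -64208470/10023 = -6406.11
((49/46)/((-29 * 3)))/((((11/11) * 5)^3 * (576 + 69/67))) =-67/394697250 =-0.00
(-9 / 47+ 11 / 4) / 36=481 / 6768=0.07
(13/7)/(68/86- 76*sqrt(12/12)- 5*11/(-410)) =-45838/1853005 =-0.02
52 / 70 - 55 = -54.26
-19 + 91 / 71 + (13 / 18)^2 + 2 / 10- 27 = -5060501 / 115020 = -44.00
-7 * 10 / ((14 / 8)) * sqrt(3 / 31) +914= 914 - 40 * sqrt(93) / 31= 901.56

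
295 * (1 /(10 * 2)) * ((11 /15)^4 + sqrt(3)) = 863819 /202500 + 59 * sqrt(3) /4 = 29.81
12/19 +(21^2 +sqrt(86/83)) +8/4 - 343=sqrt(7138)/83 +1912/19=101.65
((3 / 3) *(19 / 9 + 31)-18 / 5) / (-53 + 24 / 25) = -6640 / 11709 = -0.57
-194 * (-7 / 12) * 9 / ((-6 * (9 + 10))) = -8.93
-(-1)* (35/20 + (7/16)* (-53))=-343/16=-21.44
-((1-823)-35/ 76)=62507/ 76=822.46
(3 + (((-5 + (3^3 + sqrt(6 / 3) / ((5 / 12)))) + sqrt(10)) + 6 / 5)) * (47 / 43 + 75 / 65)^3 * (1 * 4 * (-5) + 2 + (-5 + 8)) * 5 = -3893421949440 / 174676879 - 356649338880 * sqrt(2) / 174676879 - 148603891200 * sqrt(10) / 174676879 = -27867.04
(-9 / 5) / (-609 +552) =3 / 95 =0.03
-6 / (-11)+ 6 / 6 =1.55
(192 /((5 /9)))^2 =2985984 /25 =119439.36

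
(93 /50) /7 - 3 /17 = 531 /5950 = 0.09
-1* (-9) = 9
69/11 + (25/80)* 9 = 1599/176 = 9.09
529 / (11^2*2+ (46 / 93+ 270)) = 49197 / 47662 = 1.03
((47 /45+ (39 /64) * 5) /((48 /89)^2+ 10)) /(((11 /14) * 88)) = 653332001 /113623994880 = 0.01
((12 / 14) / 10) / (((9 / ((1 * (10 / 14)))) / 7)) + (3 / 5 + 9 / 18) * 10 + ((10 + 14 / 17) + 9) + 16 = 16733 / 357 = 46.87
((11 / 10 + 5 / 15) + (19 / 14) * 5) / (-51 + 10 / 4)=-1726 / 10185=-0.17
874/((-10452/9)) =-0.75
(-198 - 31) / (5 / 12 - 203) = 2748 / 2431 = 1.13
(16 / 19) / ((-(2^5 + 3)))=-16 / 665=-0.02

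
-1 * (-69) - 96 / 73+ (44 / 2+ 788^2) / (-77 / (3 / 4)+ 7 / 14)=-6010.29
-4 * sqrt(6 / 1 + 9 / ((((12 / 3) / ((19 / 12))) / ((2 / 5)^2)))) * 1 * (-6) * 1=36 * sqrt(73) / 5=61.52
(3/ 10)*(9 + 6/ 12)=57/ 20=2.85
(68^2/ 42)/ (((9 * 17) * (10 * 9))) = 68/ 8505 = 0.01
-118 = -118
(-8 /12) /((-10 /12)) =4 /5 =0.80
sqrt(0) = 0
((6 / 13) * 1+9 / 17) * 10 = 2190 / 221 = 9.91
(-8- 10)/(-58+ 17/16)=288/911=0.32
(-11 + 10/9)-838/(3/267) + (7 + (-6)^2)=-670940/9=-74548.89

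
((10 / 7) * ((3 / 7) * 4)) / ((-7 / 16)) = -1920 / 343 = -5.60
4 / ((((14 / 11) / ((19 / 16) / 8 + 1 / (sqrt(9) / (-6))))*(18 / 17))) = -5.50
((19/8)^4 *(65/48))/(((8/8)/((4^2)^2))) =8470865/768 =11029.77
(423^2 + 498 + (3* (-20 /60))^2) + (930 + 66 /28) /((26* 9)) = 195939727 /1092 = 179431.98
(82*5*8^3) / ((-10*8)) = -2624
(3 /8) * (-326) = -489 /4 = -122.25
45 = 45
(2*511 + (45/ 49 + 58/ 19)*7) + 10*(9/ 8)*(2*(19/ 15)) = 286827/ 266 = 1078.30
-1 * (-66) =66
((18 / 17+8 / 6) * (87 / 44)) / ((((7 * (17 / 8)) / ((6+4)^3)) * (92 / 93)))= 164517000 / 511819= 321.44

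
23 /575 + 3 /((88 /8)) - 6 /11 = -64 /275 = -0.23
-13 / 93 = -0.14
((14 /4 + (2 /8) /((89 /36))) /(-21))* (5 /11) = -3205 /41118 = -0.08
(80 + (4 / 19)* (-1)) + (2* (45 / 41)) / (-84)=79.76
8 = 8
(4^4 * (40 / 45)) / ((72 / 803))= 205568 / 81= 2537.88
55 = 55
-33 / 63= -11 / 21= -0.52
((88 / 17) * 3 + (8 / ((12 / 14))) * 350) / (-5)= -167392 / 255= -656.44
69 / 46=3 / 2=1.50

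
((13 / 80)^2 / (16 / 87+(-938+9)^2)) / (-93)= -4901 / 14896781267200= -0.00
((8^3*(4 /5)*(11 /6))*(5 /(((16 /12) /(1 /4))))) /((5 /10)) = 1408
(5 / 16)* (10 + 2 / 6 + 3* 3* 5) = 415 / 24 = 17.29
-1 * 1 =-1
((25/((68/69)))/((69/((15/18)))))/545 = 25/44472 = 0.00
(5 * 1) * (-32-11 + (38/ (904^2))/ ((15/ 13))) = -263551913/ 1225824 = -215.00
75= 75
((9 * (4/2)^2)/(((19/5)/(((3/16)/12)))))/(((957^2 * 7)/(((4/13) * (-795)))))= -3975/703779076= -0.00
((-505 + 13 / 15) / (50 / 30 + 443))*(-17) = 19.27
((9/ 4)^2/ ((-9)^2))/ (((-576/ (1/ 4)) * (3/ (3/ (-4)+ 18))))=-23/ 147456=-0.00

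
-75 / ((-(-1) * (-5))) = 15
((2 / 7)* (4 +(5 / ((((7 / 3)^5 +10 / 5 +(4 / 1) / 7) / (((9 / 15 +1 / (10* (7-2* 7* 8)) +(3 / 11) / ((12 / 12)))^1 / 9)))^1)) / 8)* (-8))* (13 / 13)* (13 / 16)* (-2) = 797850079 / 53690120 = 14.86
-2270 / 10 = -227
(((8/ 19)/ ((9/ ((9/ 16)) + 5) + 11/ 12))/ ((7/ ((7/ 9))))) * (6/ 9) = 64/ 44973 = 0.00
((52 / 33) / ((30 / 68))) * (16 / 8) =3536 / 495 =7.14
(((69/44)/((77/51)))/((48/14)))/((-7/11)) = -1173/2464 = -0.48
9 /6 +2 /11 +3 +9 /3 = 7.68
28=28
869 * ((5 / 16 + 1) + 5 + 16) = 310233 / 16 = 19389.56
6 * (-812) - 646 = -5518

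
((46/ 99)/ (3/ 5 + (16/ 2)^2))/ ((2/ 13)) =1495/ 31977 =0.05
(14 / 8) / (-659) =-7 / 2636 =-0.00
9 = 9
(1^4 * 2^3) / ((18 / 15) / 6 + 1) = 20 / 3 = 6.67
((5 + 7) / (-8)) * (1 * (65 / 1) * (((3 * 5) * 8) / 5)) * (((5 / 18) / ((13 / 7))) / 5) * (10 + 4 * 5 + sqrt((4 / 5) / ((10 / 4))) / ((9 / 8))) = -2135.20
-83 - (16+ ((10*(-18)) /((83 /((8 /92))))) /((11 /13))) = -2074221 /20999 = -98.78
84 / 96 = 0.88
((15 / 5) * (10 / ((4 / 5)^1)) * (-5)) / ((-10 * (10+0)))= 15 / 8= 1.88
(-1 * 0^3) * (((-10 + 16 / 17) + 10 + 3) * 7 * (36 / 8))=0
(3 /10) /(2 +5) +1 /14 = 4 /35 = 0.11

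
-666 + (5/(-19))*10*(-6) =-12354/19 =-650.21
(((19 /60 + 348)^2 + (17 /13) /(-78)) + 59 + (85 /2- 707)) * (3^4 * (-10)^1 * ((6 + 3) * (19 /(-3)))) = 37677505368897 /6760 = 5573595468.77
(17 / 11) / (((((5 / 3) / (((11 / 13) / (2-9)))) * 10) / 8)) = -204 / 2275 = -0.09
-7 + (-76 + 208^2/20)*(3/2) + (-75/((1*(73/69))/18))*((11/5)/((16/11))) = 3485921/2920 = 1193.81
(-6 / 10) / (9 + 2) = -3 / 55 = -0.05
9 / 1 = 9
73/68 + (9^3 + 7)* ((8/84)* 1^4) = 101629/1428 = 71.17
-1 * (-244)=244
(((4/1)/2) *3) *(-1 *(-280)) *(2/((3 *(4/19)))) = 5320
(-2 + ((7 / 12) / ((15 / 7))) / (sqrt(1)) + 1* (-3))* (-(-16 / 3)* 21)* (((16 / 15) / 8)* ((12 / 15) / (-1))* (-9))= -190624 / 375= -508.33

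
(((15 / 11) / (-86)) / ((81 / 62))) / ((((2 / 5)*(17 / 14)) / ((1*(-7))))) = 37975 / 217107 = 0.17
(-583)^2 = 339889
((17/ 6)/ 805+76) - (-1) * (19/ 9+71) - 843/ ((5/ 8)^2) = -2008.97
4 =4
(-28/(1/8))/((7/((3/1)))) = -96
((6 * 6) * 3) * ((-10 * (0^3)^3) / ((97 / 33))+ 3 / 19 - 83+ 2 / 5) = -845856 / 95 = -8903.75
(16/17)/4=4/17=0.24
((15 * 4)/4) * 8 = 120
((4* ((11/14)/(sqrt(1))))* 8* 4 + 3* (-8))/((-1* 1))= -536/7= -76.57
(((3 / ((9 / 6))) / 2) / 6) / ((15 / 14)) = 0.16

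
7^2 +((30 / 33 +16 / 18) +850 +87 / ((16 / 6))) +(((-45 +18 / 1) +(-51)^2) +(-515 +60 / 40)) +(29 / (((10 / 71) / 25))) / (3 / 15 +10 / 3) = 186825211 / 41976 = 4450.76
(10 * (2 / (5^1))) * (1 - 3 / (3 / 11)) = -40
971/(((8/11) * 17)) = 10681/136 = 78.54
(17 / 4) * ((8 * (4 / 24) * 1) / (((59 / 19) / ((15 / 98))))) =1615 / 5782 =0.28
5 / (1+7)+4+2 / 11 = 423 / 88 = 4.81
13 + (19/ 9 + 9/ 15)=707/ 45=15.71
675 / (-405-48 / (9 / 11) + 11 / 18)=-2430 / 1667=-1.46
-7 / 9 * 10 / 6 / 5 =-7 / 27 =-0.26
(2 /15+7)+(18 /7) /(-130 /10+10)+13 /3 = 1114 /105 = 10.61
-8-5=-13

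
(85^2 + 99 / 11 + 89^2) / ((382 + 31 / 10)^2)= 1515500 / 14830201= 0.10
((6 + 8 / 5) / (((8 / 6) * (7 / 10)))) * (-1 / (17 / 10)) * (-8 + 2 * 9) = -5700 / 119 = -47.90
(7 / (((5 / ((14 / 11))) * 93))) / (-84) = -0.00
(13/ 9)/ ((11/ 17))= 221/ 99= 2.23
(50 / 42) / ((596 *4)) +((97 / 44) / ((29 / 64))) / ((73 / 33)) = 2.20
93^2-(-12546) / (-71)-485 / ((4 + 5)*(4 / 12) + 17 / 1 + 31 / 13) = 8450.63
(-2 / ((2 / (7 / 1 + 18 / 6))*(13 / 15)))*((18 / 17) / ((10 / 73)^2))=-143883 / 221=-651.05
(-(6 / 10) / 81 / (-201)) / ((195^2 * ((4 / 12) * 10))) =1 / 3439361250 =0.00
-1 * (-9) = 9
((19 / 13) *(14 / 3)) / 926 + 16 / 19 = 291439 / 343083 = 0.85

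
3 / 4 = 0.75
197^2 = 38809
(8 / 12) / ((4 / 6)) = 1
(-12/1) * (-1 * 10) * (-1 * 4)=-480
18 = 18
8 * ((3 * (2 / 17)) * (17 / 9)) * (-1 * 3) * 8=-128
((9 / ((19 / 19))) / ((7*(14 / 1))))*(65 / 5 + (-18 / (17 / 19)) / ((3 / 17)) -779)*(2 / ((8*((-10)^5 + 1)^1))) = 110 / 544439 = 0.00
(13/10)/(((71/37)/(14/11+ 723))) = 3832127/7810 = 490.67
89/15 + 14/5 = 131/15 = 8.73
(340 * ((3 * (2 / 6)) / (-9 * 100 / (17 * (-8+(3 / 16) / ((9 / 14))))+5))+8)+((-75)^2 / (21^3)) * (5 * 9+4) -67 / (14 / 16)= -318583 / 31353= -10.16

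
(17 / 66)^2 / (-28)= -289 / 121968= -0.00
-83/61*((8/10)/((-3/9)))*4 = 3984/305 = 13.06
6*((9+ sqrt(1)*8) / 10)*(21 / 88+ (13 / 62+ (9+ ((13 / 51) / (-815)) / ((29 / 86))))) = 31065748471 / 322381400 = 96.36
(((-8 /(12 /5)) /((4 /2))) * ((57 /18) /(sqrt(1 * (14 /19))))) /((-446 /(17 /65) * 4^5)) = 323 * sqrt(266) /1496162304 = 0.00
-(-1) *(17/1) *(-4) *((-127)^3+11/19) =2646510088/19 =139290004.63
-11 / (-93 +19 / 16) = 176 / 1469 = 0.12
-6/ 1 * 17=-102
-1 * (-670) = 670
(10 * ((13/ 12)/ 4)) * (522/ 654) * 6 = 5655/ 436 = 12.97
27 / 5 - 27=-108 / 5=-21.60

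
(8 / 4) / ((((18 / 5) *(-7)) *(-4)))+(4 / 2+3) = 5.02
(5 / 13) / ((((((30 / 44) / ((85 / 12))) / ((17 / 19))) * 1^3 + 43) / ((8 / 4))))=31790 / 1781507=0.02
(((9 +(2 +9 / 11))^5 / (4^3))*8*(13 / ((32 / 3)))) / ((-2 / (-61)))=2760331396875 / 2576816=1071217.89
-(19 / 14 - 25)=331 / 14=23.64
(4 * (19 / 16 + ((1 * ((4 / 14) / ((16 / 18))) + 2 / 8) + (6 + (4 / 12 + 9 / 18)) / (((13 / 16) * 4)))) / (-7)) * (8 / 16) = -16867 / 15288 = -1.10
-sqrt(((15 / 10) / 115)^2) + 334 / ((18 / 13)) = 499303 / 2070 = 241.21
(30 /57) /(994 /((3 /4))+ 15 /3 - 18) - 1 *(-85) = 85.00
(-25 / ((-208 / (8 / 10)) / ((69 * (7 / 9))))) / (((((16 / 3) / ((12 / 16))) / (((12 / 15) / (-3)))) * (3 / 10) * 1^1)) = -805 / 1248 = -0.65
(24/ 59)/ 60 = 2/ 295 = 0.01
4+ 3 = 7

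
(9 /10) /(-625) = -0.00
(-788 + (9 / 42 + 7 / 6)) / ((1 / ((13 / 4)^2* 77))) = -30708821 / 48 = -639767.10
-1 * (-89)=89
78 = 78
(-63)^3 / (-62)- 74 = 245459 / 62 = 3959.02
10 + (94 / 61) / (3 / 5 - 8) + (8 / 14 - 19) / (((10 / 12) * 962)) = 10031893 / 1026935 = 9.77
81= 81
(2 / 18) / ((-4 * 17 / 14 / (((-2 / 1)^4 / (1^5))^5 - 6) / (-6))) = 7339990 / 51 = 143921.37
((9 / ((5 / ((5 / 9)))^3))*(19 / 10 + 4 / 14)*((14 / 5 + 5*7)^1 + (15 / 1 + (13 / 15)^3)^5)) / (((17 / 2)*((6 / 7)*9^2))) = 411236529332951128422007 / 9576739382629394531250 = 42.94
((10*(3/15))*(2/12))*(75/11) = 25/11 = 2.27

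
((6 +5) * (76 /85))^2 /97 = 698896 /700825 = 1.00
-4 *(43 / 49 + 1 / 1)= -368 / 49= -7.51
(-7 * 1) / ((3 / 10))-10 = -100 / 3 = -33.33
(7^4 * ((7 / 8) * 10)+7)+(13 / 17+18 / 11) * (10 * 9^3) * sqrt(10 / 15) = 1091070 * sqrt(6) / 187+84063 / 4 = 35307.54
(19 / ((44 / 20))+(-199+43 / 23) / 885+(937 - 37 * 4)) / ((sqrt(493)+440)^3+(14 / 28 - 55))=20433798088917504 / 2149789884606365122055 - 415147592922112 * sqrt(493) / 6449369653819095366165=0.00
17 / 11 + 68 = 765 / 11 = 69.55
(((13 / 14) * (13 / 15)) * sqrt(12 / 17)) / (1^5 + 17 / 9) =39 * sqrt(51) / 1190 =0.23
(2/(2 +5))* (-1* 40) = -80/7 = -11.43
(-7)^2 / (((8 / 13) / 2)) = 637 / 4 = 159.25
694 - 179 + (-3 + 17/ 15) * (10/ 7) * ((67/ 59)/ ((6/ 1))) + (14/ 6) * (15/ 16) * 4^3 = 347537/ 531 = 654.50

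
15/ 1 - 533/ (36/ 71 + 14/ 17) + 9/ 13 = -8035679/ 20878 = -384.89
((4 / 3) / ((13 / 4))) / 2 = 8 / 39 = 0.21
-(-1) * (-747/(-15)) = 49.80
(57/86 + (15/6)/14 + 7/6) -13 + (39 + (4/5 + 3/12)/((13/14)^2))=89201173/3052140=29.23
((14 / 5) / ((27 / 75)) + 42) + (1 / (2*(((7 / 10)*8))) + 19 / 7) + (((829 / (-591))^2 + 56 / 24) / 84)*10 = 3115476527 / 58679208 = 53.09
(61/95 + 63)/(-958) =-3023/45505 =-0.07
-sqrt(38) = -6.16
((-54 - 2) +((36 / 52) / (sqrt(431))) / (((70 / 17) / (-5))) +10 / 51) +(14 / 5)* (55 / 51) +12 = -40.82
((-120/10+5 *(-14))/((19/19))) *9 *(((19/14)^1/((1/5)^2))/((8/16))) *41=-14372550/7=-2053221.43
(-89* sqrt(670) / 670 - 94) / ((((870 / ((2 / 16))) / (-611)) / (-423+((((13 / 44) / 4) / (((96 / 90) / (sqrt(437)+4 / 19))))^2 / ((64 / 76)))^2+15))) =-3434.84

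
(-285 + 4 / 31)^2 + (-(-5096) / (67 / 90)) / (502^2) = 329186609268847 / 4056445387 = 81151.50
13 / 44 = 0.30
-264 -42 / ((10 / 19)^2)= -20781 / 50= -415.62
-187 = -187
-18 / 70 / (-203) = 9 / 7105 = 0.00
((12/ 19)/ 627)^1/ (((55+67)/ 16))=32/ 242231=0.00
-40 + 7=-33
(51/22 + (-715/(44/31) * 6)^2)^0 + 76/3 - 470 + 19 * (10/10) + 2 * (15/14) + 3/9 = -8866/21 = -422.19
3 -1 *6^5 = -7773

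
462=462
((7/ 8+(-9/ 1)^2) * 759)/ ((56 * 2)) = 497145/ 896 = 554.85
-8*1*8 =-64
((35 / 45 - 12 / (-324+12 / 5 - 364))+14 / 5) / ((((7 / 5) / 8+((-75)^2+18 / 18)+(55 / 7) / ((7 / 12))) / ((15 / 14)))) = 19411280 / 28419070413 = 0.00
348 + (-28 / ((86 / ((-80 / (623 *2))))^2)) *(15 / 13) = 463807255572 / 1332779539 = 348.00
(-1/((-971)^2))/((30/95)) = -19/5657046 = -0.00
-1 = -1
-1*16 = -16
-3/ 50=-0.06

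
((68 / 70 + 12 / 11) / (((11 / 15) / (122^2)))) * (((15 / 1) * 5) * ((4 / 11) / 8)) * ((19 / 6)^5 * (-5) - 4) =-458371831799075 / 2012472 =-227765569.81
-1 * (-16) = 16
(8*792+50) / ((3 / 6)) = 12772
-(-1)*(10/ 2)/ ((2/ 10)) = 25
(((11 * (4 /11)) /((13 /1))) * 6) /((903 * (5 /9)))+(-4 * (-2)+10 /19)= 3170898 /371735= 8.53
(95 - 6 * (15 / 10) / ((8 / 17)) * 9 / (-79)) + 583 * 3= 1166785 / 632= 1846.18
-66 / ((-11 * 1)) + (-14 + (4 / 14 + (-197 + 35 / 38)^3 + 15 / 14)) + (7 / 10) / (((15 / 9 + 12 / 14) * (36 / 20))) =-460404148634747 / 61072536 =-7538644.68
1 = 1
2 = 2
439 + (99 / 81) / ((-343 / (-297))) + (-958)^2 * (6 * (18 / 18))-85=1888880097 / 343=5506939.06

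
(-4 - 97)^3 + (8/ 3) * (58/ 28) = -21636205/ 21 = -1030295.48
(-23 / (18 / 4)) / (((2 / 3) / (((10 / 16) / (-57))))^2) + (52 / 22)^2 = 281059897 / 50320512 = 5.59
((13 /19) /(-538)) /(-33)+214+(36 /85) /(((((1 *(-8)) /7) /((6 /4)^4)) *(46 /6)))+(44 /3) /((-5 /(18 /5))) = 203.20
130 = 130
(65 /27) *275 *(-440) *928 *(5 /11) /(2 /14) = -23223200000 /27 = -860118518.52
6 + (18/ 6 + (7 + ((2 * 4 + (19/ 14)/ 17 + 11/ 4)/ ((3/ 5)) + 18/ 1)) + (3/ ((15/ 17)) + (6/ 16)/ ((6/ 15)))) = 1610419/ 28560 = 56.39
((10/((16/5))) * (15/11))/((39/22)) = 125/52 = 2.40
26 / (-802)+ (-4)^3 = -25677 / 401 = -64.03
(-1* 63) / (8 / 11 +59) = -77 / 73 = -1.05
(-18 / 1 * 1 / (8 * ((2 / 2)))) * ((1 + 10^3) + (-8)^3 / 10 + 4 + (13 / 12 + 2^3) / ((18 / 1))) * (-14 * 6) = 7214543 / 40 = 180363.58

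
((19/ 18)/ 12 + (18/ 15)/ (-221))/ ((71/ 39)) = 0.05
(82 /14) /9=0.65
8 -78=-70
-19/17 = -1.12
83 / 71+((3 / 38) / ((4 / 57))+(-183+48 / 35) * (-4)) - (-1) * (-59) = 13315789 / 19880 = 669.81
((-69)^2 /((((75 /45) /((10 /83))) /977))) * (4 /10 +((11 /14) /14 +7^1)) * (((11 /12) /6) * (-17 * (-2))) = 13023209.91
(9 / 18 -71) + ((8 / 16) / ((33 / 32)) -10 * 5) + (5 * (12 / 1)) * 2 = -1 / 66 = -0.02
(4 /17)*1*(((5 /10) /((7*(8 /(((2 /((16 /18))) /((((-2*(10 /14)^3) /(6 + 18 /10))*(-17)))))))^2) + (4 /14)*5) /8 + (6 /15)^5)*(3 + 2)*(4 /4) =9780387951207 /44020480000000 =0.22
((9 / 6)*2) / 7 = 3 / 7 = 0.43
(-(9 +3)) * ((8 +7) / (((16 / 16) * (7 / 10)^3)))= -180000 / 343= -524.78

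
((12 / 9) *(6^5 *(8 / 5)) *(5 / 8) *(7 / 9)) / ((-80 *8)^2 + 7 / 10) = 80640 / 4096007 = 0.02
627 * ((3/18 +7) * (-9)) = -40441.50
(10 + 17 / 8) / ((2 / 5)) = 485 / 16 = 30.31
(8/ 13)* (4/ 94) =16/ 611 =0.03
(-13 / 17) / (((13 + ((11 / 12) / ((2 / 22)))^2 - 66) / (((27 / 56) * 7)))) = -6318 / 119153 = -0.05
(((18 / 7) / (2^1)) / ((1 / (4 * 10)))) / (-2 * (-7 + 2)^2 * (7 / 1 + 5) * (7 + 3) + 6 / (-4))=-240 / 28007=-0.01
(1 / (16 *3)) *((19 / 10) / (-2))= -19 / 960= -0.02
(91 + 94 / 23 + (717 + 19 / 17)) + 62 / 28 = 4463603 / 5474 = 815.42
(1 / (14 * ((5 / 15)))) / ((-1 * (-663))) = 1 / 3094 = 0.00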